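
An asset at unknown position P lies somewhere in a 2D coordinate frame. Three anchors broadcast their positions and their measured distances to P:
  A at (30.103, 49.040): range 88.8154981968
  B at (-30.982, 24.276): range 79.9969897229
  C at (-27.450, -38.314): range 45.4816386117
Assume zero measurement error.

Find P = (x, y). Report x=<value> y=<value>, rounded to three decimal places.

x=18.027 y=-38.951

eq1: (x − 30.103)² + (y − 49.040)² = 88.8154981968²
eq2: (x + 30.982)² + (y − 24.276)² = 79.9969897229²
eq3: (x + 27.450)² + (y + 38.314)² = 45.4816386117²
eq1−eq2, eq1−eq3 (x²,y² cancel):
  -122.170·x − 49.528·y = -273.229354
  -115.106·x − 174.708·y = 4729.966156
det = -122.170·-174.708 − -49.528·-115.106 = 15643.106392
x = (-273.229354·-174.708 − -49.528·4729.966156) / 15643.106392 = 18.027181
y = (-122.170·4729.966156 − -273.229354·-115.106) / 15643.106392 = -38.950723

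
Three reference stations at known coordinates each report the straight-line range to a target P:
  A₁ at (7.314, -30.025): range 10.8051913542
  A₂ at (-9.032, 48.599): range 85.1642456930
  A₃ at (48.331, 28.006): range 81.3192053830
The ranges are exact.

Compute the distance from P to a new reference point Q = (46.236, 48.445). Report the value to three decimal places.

eq1: (x − 7.314)² + (y + 30.025)² = 10.8051913542²
eq2: (x + 9.032)² + (y − 48.599)² = 85.1642456930²
eq3: (x − 48.331)² + (y − 28.006)² = 81.3192053830²
eq3−eq1, eq3−eq2 (x²,y² cancel):
  -82.034·x − 116.062·y = 4330.834628
  -114.726·x + 41.186·y = -1316.917352
det = -82.034·41.186 − -116.062·-114.726 = -16693.981336
x = (4330.834628·41.186 − -116.062·-1316.917352) / -16693.981336 = -1.529036
y = (-82.034·-1316.917352 − 4330.834628·-114.726) / -16693.981336 = -36.234097
|P − Q| = √((-1.529036 − 46.236)² + (-36.234097 − 48.445)²) = 97.221644

97.222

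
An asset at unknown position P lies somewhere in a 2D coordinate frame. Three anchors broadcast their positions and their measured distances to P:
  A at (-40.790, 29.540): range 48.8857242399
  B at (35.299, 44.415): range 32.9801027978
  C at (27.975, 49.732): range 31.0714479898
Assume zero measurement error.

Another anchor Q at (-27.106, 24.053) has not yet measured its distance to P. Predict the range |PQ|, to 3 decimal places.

35.123

eq1: (x + 40.790)² + (y − 29.540)² = 48.8857242399²
eq2: (x − 35.299)² + (y − 44.415)² = 32.9801027978²
eq3: (x − 27.975)² + (y − 49.732)² = 31.0714479898²
eq3−eq1, eq3−eq2 (x²,y² cancel):
  -137.530·x − 40.384·y = -2143.815903
  14.648·x − 10.634·y = -159.413123
det = -137.530·-10.634 − -40.384·14.648 = 2054.038852
x = (-2143.815903·-10.634 − -40.384·-159.413123) / 2054.038852 = 7.964600
y = (-137.530·-159.413123 − -2143.815903·14.648) / 2054.038852 = 25.961876
|P − Q| = √((7.964600 − -27.106)² + (25.961876 − 24.053)²) = 35.122512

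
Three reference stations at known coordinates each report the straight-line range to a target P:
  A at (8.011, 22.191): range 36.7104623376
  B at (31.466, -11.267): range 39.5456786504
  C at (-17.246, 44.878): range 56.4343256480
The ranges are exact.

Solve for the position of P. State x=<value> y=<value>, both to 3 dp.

eq1: (x − 8.011)² + (y − 22.191)² = 36.7104623376²
eq2: (x − 31.466)² + (y + 11.267)² = 39.5456786504²
eq3: (x + 17.246)² + (y − 44.878)² = 56.4343256480²
eq2−eq1, eq2−eq3 (x²,y² cancel):
  -46.910·x + 66.916·y = -344.235188
  -97.424·x + 112.290·y = -426.567456
det = -46.910·112.290 − 66.916·-97.424 = 1251.700484
x = (-344.235188·112.290 − 66.916·-426.567456) / 1251.700484 = -8.076997
y = (-46.910·-426.567456 − -344.235188·-97.424) / 1251.700484 = -10.806491

x=-8.077 y=-10.806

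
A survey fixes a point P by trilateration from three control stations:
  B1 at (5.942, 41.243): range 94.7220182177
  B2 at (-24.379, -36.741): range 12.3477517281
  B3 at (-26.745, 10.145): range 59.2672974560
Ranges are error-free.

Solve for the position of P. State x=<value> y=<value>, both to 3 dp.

x=-22.858 y=-48.995

eq1: (x − 5.942)² + (y − 41.243)² = 94.7220182177²
eq2: (x + 24.379)² + (y + 36.741)² = 12.3477517281²
eq3: (x + 26.745)² + (y − 10.145)² = 59.2672974560²
eq2−eq3, eq2−eq1 (x²,y² cancel):
  -4.732·x + 93.772·y = -4486.166247
  60.642·x + 155.968·y = -9027.738071
det = -4.732·155.968 − 93.772·60.642 = -6424.562200
x = (-4486.166247·155.968 − 93.772·-9027.738071) / -6424.562200 = -22.857694
y = (-4.732·-9027.738071 − -4486.166247·60.642) / -6424.562200 = -48.994677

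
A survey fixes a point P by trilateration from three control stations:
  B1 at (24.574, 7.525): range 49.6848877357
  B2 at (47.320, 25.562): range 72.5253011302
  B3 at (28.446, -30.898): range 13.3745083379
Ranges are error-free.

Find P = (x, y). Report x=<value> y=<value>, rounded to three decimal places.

eq1: (x − 24.574)² + (y − 7.525)² = 49.6848877357²
eq2: (x − 47.320)² + (y − 25.562)² = 72.5253011302²
eq3: (x − 28.446)² + (y + 30.898)² = 13.3745083379²
eq3−eq2, eq3−eq1 (x²,y² cancel):
  37.748·x + 112.920·y = -3952.304907
  -7.744·x + 76.846·y = -3393.064815
det = 37.748·76.846 − 112.920·-7.744 = 3775.235288
x = (-3952.304907·76.846 − 112.920·-3393.064815) / 3775.235288 = 21.038704
y = (37.748·-3393.064815 − -3952.304907·-7.744) / 3775.235288 = -42.033952

x=21.039 y=-42.034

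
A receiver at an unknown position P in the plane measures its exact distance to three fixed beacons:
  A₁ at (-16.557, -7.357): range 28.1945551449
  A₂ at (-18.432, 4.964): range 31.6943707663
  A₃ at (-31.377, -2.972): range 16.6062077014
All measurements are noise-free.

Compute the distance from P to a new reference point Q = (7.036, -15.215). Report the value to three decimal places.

eq1: (x + 16.557)² + (y + 7.357)² = 28.1945551449²
eq2: (x + 18.432)² + (y − 4.964)² = 31.6943707663²
eq3: (x + 31.377)² + (y + 2.972)² = 16.6062077014²
eq2−eq3, eq2−eq1 (x²,y² cancel):
  -25.890·x − 15.872·y = 1357.735997
  3.750·x − 24.642·y = 173.479976
det = -25.890·-24.642 − -15.872·3.750 = 697.501380
x = (1357.735997·-24.642 − -15.872·173.479976) / 697.501380 = -44.019779
y = (-25.890·173.479976 − 1357.735997·3.750) / 697.501380 = -13.738907
|P − Q| = √((-44.019779 − 7.036)² + (-13.738907 − -15.215)²) = 51.077112

51.077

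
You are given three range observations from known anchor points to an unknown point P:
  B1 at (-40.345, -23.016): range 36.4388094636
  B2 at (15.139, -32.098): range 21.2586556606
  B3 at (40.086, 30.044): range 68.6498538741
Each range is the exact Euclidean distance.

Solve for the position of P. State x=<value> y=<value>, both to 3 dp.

x=-3.908 y=-22.656

eq1: (x + 40.345)² + (y + 23.016)² = 36.4388094636²
eq2: (x − 15.139)² + (y + 32.098)² = 21.2586556606²
eq3: (x − 40.086)² + (y − 30.044)² = 68.6498538741²
eq3−eq1, eq3−eq2 (x²,y² cancel):
  -160.862·x − 106.120·y = 3032.941551
  -49.894·x − 124.284·y = 3010.813589
det = -160.862·-124.284 − -106.120·-49.894 = 14697.821528
x = (3032.941551·-124.284 − -106.120·3010.813589) / 14697.821528 = -3.907965
y = (-160.862·3010.813589 − 3032.941551·-49.894) / 14697.821528 = -22.656413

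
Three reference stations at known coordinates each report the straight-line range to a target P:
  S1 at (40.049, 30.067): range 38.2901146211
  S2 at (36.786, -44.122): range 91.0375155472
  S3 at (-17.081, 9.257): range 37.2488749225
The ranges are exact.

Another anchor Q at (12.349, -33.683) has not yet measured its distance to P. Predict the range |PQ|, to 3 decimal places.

eq1: (x − 40.049)² + (y − 30.067)² = 38.2901146211²
eq2: (x − 36.786)² + (y + 44.122)² = 91.0375155472²
eq3: (x + 17.081)² + (y − 9.257)² = 37.2488749225²
eq2−eq1, eq2−eq3 (x²,y² cancel):
  6.526·x + 148.378·y = 6029.682569
  -107.734·x + 106.758·y = 3977.842484
det = 6.526·106.758 − 148.378·-107.734 = 16682.058160
x = (6029.682569·106.758 − 148.378·3977.842484) / 16682.058160 = 3.206591
y = (6.526·3977.842484 − 6029.682569·-107.734) / 16682.058160 = 40.496275
|P − Q| = √((3.206591 − 12.349)² + (40.496275 − -33.683)²) = 74.740541

74.741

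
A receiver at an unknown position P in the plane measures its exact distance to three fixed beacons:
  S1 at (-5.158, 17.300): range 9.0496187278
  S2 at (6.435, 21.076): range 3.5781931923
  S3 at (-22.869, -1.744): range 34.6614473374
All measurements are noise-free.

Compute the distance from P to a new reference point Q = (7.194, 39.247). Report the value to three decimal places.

18.301

eq1: (x + 5.158)² + (y − 17.300)² = 9.0496187278²
eq2: (x − 6.435)² + (y − 21.076)² = 3.5781931923²
eq3: (x + 22.869)² + (y + 1.744)² = 34.6614473374²
eq3−eq2, eq3−eq1 (x²,y² cancel):
  58.608·x + 45.640·y = 1148.186769
  35.422·x + 38.088·y = 919.382599
det = 58.608·38.088 − 45.640·35.422 = 615.601424
x = (1148.186769·38.088 − 45.640·919.382599) / 615.601424 = 2.877699
y = (58.608·919.382599 − 1148.186769·35.422) / 615.601424 = 21.462107
|P − Q| = √((2.877699 − 7.194)² + (21.462107 − 39.247)²) = 18.301171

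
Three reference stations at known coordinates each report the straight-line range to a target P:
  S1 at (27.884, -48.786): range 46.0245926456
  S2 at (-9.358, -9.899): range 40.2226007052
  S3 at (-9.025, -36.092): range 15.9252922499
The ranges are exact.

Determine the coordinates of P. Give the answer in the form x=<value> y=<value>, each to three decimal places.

eq1: (x − 27.884)² + (y + 48.786)² = 46.0245926456²
eq2: (x + 9.358)² + (y + 9.899)² = 40.2226007052²
eq3: (x + 9.025)² + (y + 36.092)² = 15.9252922499²
eq1−eq2, eq1−eq3 (x²,y² cancel):
  -74.484·x + 77.774·y = -2471.623366
  -73.818·x + 25.388·y = 91.140032
det = -74.484·25.388 − 77.774·-73.818 = 3850.121340
x = (-2471.623366·25.388 − 77.774·91.140032) / 3850.121340 = -18.139142
y = (-74.484·91.140032 − -2471.623366·-73.818) / 3850.121340 = -49.151378

x=-18.139 y=-49.151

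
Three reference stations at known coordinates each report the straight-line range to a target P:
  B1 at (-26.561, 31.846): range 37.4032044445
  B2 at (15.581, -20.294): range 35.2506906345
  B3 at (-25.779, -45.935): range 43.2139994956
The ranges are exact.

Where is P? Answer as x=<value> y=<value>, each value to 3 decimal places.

x=-15.640 y=-3.927

eq1: (x + 26.561)² + (y − 31.846)² = 37.4032044445²
eq2: (x − 15.581)² + (y + 20.294)² = 35.2506906345²
eq3: (x + 25.779)² + (y + 45.935)² = 43.2139994956²
eq1−eq3, eq1−eq2 (x²,y² cancel):
  1.564·x − 155.562·y = 586.476579
  84.284·x − 104.280·y = -908.651927
det = 1.564·-104.280 − -155.562·84.284 = 12948.293688
x = (586.476579·-104.280 − -155.562·-908.651927) / 12948.293688 = -15.639859
y = (1.564·-908.651927 − 586.476579·84.284) / 12948.293688 = -3.927291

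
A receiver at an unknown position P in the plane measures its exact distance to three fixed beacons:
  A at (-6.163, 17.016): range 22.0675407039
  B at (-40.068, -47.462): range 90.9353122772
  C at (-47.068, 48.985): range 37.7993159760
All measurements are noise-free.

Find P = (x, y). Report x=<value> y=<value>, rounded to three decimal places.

x=-10.721 y=38.608

eq1: (x + 6.163)² + (y − 17.016)² = 22.0675407039²
eq2: (x + 40.068)² + (y + 47.462)² = 90.9353122772²
eq3: (x + 47.068)² + (y − 48.985)² = 37.7993159760²
eq2−eq1, eq2−eq3 (x²,y² cancel):
  67.810·x + 128.956·y = 4251.695423
  -14.000·x + 192.894·y = 7597.283512
det = 67.810·192.894 − 128.956·-14.000 = 14885.526140
x = (4251.695423·192.894 − 128.956·7597.283512) / 14885.526140 = -10.721069
y = (67.810·7597.283512 − 4251.695423·-14.000) / 14885.526140 = 38.607673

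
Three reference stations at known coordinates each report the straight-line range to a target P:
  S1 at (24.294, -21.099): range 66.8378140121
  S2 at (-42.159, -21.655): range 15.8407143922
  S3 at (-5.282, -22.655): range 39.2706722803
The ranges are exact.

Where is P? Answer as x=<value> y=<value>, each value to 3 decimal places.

x=-40.787 y=-5.874

eq1: (x − 24.294)² + (y + 21.099)² = 66.8378140121²
eq2: (x + 42.159)² + (y + 21.655)² = 15.8407143922²
eq3: (x + 5.282)² + (y + 22.655)² = 39.2706722803²
eq3−eq2, eq3−eq1 (x²,y² cancel):
  -73.754·x + 2.000·y = 2996.429226
  59.152·x + 3.112·y = -2430.889993
det = -73.754·3.112 − 2.000·59.152 = -347.826448
x = (2996.429226·3.112 − 2.000·-2430.889993) / -347.826448 = -40.786627
y = (-73.754·-2430.889993 − 2996.429226·59.152) / -347.826448 = -5.873846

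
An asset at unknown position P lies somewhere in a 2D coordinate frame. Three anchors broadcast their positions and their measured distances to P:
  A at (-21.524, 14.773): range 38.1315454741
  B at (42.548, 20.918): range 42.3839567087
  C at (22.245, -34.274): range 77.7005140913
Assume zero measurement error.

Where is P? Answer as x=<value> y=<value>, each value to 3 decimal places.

x=5.561 y=41.614

eq1: (x + 21.524)² + (y − 14.773)² = 38.1315454741²
eq2: (x − 42.548)² + (y − 20.918)² = 42.3839567087²
eq3: (x − 22.245)² + (y + 34.274)² = 77.7005140913²
eq1−eq3, eq1−eq2 (x²,y² cancel):
  87.538·x − 98.094·y = -3595.332134
  128.144·x + 12.290·y = 1223.985897
det = 87.538·12.290 − -98.094·128.144 = 13645.999556
x = (-3595.332134·12.290 − -98.094·1223.985897) / 13645.999556 = 5.560534
y = (87.538·1223.985897 − -3595.332134·128.144) / 13645.999556 = 41.614065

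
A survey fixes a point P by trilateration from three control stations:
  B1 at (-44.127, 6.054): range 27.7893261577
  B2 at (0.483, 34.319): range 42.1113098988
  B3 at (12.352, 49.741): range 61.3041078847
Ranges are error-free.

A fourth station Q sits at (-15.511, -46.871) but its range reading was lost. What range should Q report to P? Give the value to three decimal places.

43.441

eq1: (x + 44.127)² + (y − 6.054)² = 27.7893261577²
eq2: (x − 0.483)² + (y − 34.319)² = 42.1113098988²
eq3: (x − 12.352)² + (y − 49.741)² = 61.3041078847²
eq2−eq3, eq2−eq1 (x²,y² cancel):
  23.738·x + 30.844·y = -536.119287
  -89.220·x − 56.530·y = 1806.931768
det = 23.738·-56.530 − 30.844·-89.220 = 1409.992540
x = (-536.119287·-56.530 − 30.844·1806.931768) / 1409.992540 = -18.032847
y = (23.738·1806.931768 − -536.119287·-89.220) / 1409.992540 = -3.503293
|P − Q| = √((-18.032847 − -15.511)² + (-3.503293 − -46.871)²) = 43.440969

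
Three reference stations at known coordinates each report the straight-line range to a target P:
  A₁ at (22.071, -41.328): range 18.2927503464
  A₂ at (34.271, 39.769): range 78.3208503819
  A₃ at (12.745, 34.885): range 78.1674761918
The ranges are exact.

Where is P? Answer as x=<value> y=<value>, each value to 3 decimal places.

x=40.117 y=-38.333

eq1: (x − 22.071)² + (y + 41.328)² = 18.2927503464²
eq2: (x − 34.271)² + (y − 39.769)² = 78.3208503819²
eq3: (x − 12.745)² + (y − 34.885)² = 78.1674761918²
eq1−eq2, eq1−eq3 (x²,y² cancel):
  24.400·x + 162.194·y = -5238.588712
  -18.652·x + 152.426·y = -6591.263994
det = 24.400·152.426 − 162.194·-18.652 = 6744.436888
x = (-5238.588712·152.426 − 162.194·-6591.263994) / 6744.436888 = 40.116967
y = (24.400·-6591.263994 − -5238.588712·-18.652) / 6744.436888 = -38.333371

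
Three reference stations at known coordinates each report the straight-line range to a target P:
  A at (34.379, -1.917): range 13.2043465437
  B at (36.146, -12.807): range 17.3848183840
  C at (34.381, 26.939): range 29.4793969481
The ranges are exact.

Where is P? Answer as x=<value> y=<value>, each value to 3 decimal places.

x=47.365 y=0.473

eq1: (x − 34.379)² + (y + 1.917)² = 13.2043465437²
eq2: (x − 36.146)² + (y + 12.807)² = 17.3848183840²
eq3: (x − 34.381)² + (y − 26.939)² = 29.4793969481²
eq1−eq3, eq1−eq2 (x²,y² cancel):
  0.004·x + 57.712·y = 27.492275
  3.534·x − 21.780·y = 157.084892
det = 0.004·-21.780 − 57.712·3.534 = -204.041328
x = (27.492275·-21.780 − 57.712·157.084892) / -204.041328 = 47.365233
y = (0.004·157.084892 − 27.492275·3.534) / -204.041328 = 0.473087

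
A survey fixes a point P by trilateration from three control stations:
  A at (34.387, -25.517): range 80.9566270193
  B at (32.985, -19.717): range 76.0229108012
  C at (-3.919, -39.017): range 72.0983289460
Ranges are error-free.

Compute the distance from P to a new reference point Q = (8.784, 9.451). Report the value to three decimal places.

39.119

eq1: (x − 34.387)² + (y + 25.517)² = 80.9566270193²
eq2: (x − 32.985)² + (y + 19.717)² = 76.0229108012²
eq3: (x + 3.919)² + (y + 39.017)² = 72.0983289460²
eq2−eq3, eq2−eq1 (x²,y² cancel):
  -73.808·x − 38.600·y = 642.228466
  2.804·x − 11.600·y = -417.679748
det = -73.808·-11.600 − -38.600·2.804 = 964.407200
x = (642.228466·-11.600 − -38.600·-417.679748) / 964.407200 = -24.442257
y = (-73.808·-417.679748 − 642.228466·2.804) / 964.407200 = 30.098591
|P − Q| = √((-24.442257 − 8.784)² + (30.098591 − 9.451)²) = 39.119141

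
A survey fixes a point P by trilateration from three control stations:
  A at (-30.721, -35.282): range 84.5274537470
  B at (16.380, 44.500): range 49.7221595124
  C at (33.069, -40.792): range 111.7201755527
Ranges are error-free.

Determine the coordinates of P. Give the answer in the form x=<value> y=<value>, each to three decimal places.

eq1: (x + 30.721)² + (y + 35.282)² = 84.5274537470²
eq2: (x − 16.380)² + (y − 44.500)² = 49.7221595124²
eq3: (x − 33.069)² + (y + 40.792)² = 111.7201755527²
eq2−eq1, eq2−eq3 (x²,y² cancel):
  -94.202·x − 159.564·y = -4732.552325
  33.378·x − 170.584·y = -9500.112854
det = -94.202·-170.584 − -159.564·33.378 = 21395.281160
x = (-4732.552325·-170.584 − -159.564·-9500.112854) / 21395.281160 = -33.118438
y = (-94.202·-9500.112854 − -4732.552325·33.378) / 21395.281160 = 49.211448

x=-33.118 y=49.211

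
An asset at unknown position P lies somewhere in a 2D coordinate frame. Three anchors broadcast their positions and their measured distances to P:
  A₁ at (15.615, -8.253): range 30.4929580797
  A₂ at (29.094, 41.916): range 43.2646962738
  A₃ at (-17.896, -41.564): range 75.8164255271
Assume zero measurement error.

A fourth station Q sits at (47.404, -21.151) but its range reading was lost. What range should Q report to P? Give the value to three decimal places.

eq1: (x − 15.615)² + (y + 8.253)² = 30.4929580797²
eq2: (x − 29.094)² + (y − 41.916)² = 43.2646962738²
eq3: (x + 17.896)² + (y + 41.564)² = 75.8164255271²
eq2−eq3, eq2−eq1 (x²,y² cancel):
  -93.980·x − 166.960·y = -4431.875416
  -26.958·x − 100.338·y = -1349.458207
det = -93.980·-100.338 − -166.960·-26.958 = 4928.857560
x = (-4431.875416·-100.338 − -166.960·-1349.458207) / 4928.857560 = 44.509295
y = (-93.980·-1349.458207 − -4431.875416·-26.958) / 4928.857560 = 1.490728
|P − Q| = √((44.509295 − 47.404)² + (1.490728 − -21.151)²) = 22.826019

22.826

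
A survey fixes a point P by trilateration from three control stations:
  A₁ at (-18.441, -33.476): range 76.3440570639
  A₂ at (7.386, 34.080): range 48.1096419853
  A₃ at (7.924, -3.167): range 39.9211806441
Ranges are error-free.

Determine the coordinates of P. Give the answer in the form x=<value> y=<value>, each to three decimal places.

x=46.696 y=6.344

eq1: (x + 18.441)² + (y + 33.476)² = 76.3440570639²
eq2: (x − 7.386)² + (y − 34.080)² = 48.1096419853²
eq3: (x − 7.924)² + (y + 3.167)² = 39.9211806441²
eq2−eq3, eq2−eq1 (x²,y² cancel):
  1.076·x − 74.494·y = -422.342743
  -51.654·x − 135.112·y = -3269.163736
det = 1.076·-135.112 − -74.494·-51.654 = -3993.293588
x = (-422.342743·-135.112 − -74.494·-3269.163736) / -3993.293588 = 46.695668
y = (1.076·-3269.163736 − -422.342743·-51.654) / -3993.293588 = 6.343964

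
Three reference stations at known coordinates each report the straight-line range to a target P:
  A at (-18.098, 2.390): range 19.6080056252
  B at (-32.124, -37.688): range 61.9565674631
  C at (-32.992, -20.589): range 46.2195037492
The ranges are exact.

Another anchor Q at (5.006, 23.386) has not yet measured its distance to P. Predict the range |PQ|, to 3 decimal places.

eq1: (x + 18.098)² + (y − 2.390)² = 19.6080056252²
eq2: (x + 32.124)² + (y + 37.688)² = 61.9565674631²
eq3: (x + 32.992)² + (y + 20.589)² = 46.2195037492²
eq3−eq1, eq3−eq2 (x²,y² cancel):
  29.788·x + 45.958·y = 572.639361
  1.736·x − 34.198·y = -762.415990
det = 29.788·-34.198 − 45.958·1.736 = -1098.473112
x = (572.639361·-34.198 − 45.958·-762.415990) / -1098.473112 = -14.070434
y = (29.788·-762.415990 − 572.639361·1.736) / -1098.473112 = 21.579909
|P − Q| = √((-14.070434 − 5.006)² + (21.579909 − 23.386)²) = 19.161740

19.162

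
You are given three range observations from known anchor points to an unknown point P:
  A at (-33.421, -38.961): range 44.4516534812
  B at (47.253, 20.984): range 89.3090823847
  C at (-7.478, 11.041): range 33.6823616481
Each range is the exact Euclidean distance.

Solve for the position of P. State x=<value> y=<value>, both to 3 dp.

eq1: (x + 33.421)² + (y + 38.961)² = 44.4516534812²
eq2: (x − 47.253)² + (y − 20.984)² = 89.3090823847²
eq3: (x + 7.478)² + (y − 11.041)² = 33.6823616481²
eq3−eq1, eq3−eq2 (x²,y² cancel):
  -51.886·x − 100.004·y = 1615.650586
  109.462·x + 19.886·y = -4346.260610
det = -51.886·19.886 − -100.004·109.462 = 9914.832852
x = (1615.650586·19.886 − -100.004·-4346.260610) / 9914.832852 = -40.597217
y = (-51.886·-4346.260610 − 1615.650586·109.462) / 9914.832852 = 4.907570

x=-40.597 y=4.908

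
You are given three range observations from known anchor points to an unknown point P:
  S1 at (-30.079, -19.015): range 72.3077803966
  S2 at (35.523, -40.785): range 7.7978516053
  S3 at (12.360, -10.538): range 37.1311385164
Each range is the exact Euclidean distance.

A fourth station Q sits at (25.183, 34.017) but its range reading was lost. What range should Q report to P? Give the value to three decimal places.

eq1: (x + 30.079)² + (y + 19.015)² = 72.3077803966²
eq2: (x − 35.523)² + (y + 40.785)² = 7.7978516053²
eq3: (x − 12.360)² + (y + 10.538)² = 37.1311385164²
eq2−eq3, eq2−eq1 (x²,y² cancel):
  -46.326·x + 60.494·y = -3979.395668
  -131.204·x + 43.540·y = -6826.591904
det = -46.326·43.540 − 60.494·-131.204 = 5920.020736
x = (-3979.395668·43.540 − 60.494·-6826.591904) / 5920.020736 = 40.490561
y = (-46.326·-6826.591904 − -3979.395668·-131.204) / 5920.020736 = -34.774191
|P − Q| = √((40.490561 − 25.183)² + (-34.774191 − 34.017)²) = 70.473750

70.474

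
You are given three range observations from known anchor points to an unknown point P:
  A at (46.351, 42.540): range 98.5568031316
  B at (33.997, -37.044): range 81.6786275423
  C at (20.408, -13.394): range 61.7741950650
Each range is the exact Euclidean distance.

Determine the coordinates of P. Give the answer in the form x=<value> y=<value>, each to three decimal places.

x=-40.620 y=-3.822

eq1: (x − 46.351)² + (y − 42.540)² = 98.5568031316²
eq2: (x − 33.997)² + (y + 37.044)² = 81.6786275423²
eq3: (x − 20.408)² + (y + 13.394)² = 61.7741950650²
eq2−eq1, eq2−eq3 (x²,y² cancel):
  24.708·x + 159.168·y = -1612.032390
  -27.178·x + 47.300·y = 923.178776
det = 24.708·47.300 − 159.168·-27.178 = 5494.556304
x = (-1612.032390·47.300 − 159.168·923.178776) / 5494.556304 = -40.620141
y = (24.708·923.178776 − -1612.032390·-27.178) / 5494.556304 = -3.822313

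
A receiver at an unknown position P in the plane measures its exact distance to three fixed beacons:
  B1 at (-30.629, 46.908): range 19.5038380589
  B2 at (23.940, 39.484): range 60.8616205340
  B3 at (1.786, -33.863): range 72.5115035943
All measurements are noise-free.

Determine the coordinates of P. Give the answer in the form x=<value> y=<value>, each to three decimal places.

x=-35.851 y=28.116

eq1: (x + 30.629)² + (y − 46.908)² = 19.5038380589²
eq2: (x − 23.940)² + (y − 39.484)² = 60.8616205340²
eq3: (x − 1.786)² + (y + 33.863)² = 72.5115035943²
eq1−eq3, eq1−eq2 (x²,y² cancel):
  64.830·x − 161.542·y = -6866.121994
  109.138·x − 14.848·y = -4330.123404
det = 64.830·-14.848 − -161.542·109.138 = 16667.774956
x = (-6866.121994·-14.848 − -161.542·-4330.123404) / 16667.774956 = -35.850533
y = (64.830·-4330.123404 − -6866.121994·109.138) / 16667.774956 = 28.116106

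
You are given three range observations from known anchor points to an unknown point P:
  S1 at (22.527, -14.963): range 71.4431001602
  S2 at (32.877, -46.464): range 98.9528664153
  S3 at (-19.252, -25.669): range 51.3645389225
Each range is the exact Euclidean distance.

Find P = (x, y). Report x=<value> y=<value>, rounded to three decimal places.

x=-38.685 y=21.878

eq1: (x − 22.527)² + (y + 14.963)² = 71.4431001602²
eq2: (x − 32.877)² + (y + 46.464)² = 98.9528664153²
eq3: (x + 19.252)² + (y + 25.669)² = 51.3645389225²
eq3−eq1, eq3−eq2 (x²,y² cancel):
  83.558·x + 21.412·y = -2763.980669
  104.258·x − 41.590·y = -4943.090553
det = 83.558·-41.590 − 21.412·104.258 = -5707.549516
x = (-2763.980669·-41.590 − 21.412·-4943.090553) / -5707.549516 = -38.684800
y = (83.558·-4943.090553 − -2763.980669·104.258) / -5707.549516 = 21.877631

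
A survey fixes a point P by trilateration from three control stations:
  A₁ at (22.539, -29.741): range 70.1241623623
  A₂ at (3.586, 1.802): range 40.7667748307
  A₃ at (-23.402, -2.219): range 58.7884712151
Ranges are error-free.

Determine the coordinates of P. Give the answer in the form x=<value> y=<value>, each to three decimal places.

eq1: (x − 22.539)² + (y + 29.741)² = 70.1241623623²
eq2: (x − 3.586)² + (y − 1.802)² = 40.7667748307²
eq3: (x + 23.402)² + (y + 2.219)² = 58.7884712151²
eq3−eq1, eq3−eq2 (x²,y² cancel):
  91.882·x − 55.044·y = -621.357762
  53.976·x + 8.042·y = 1257.683453
det = 91.882·8.042 − -55.044·53.976 = 3709.969988
x = (-621.357762·8.042 − -55.044·1257.683453) / 3709.969988 = 17.313070
y = (91.882·1257.683453 − -621.357762·53.976) / 3709.969988 = 40.188163

x=17.313 y=40.188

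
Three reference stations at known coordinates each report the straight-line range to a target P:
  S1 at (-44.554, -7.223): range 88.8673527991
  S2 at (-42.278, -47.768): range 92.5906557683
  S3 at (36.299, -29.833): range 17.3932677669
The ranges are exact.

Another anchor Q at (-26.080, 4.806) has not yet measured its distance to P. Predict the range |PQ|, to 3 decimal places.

eq1: (x + 44.554)² + (y + 7.223)² = 88.8673527991²
eq2: (x + 42.278)² + (y + 47.768)² = 92.5906557683²
eq3: (x − 36.299)² + (y + 29.833)² = 17.3932677669²
eq3−eq1, eq3−eq2 (x²,y² cancel):
  -161.706·x + 45.220·y = -7765.275275
  -157.154·x − 35.870·y = -6408.917954
det = -161.706·-35.870 − 45.220·-157.154 = 12906.898100
x = (-7765.275275·-35.870 − 45.220·-6408.917954) / 12906.898100 = 44.034724
y = (-161.706·-6408.917954 − -7765.275275·-157.154) / 12906.898100 = -14.254671
|P − Q| = √((44.034724 − -26.080)² + (-14.254671 − 4.806)²) = 72.659367

72.659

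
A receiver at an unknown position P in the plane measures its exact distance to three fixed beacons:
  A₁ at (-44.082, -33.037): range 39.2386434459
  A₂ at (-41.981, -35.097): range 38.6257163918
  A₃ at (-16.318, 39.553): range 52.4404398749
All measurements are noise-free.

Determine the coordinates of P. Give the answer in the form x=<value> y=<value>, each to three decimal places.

eq1: (x + 44.082)² + (y + 33.037)² = 39.2386434459²
eq2: (x + 41.981)² + (y + 35.097)² = 38.6257163918²
eq3: (x + 16.318)² + (y − 39.553)² = 52.4404398749²
eq1−eq2, eq1−eq3 (x²,y² cancel):
  4.202·x − 4.120·y = 7.262850
  55.528·x + 145.180·y = -2414.277755
det = 4.202·145.180 − -4.120·55.528 = 838.821720
x = (7.262850·145.180 − -4.120·-2414.277755) / 838.821720 = -10.601065
y = (4.202·-2414.277755 − 7.262850·55.528) / 838.821720 = -12.574885

x=-10.601 y=-12.575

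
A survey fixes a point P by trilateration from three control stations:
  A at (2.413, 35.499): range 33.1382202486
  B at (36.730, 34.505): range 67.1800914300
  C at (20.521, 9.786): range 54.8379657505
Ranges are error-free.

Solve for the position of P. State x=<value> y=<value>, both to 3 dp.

x=-30.321 y=30.337

eq1: (x − 2.413)² + (y − 35.499)² = 33.1382202486²
eq2: (x − 36.730)² + (y − 34.505)² = 67.1800914300²
eq3: (x − 20.521)² + (y − 9.786)² = 54.8379657505²
eq1−eq2, eq1−eq3 (x²,y² cancel):
  68.634·x − 1.988·y = -2141.336688
  36.216·x − 51.426·y = -2658.185179
det = 68.634·-51.426 − -1.988·36.216 = -3457.574676
x = (-2141.336688·-51.426 − -1.988·-2658.185179) / -3457.574676 = -30.320649
y = (68.634·-2658.185179 − -2141.336688·36.216) / -3457.574676 = 30.336650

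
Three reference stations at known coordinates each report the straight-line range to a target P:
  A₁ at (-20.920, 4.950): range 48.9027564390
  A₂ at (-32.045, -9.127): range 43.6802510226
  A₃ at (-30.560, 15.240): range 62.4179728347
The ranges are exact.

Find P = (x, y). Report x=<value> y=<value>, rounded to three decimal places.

x=-0.749 y=-39.599

eq1: (x + 20.920)² + (y − 4.950)² = 48.9027564390²
eq2: (x + 32.045)² + (y + 9.127)² = 43.6802510226²
eq3: (x + 30.560)² + (y − 15.240)² = 62.4179728347²
eq2−eq1, eq2−eq3 (x²,y² cancel):
  22.250·x + 28.154·y = -1131.550512
  2.970·x + 48.734·y = -1932.051957
det = 22.250·48.734 − 28.154·2.970 = 1000.714120
x = (-1131.550512·48.734 − 28.154·-1932.051957) / 1000.714120 = -0.749457
y = (22.250·-1932.051957 − -1131.550512·2.970) / 1000.714120 = -39.599172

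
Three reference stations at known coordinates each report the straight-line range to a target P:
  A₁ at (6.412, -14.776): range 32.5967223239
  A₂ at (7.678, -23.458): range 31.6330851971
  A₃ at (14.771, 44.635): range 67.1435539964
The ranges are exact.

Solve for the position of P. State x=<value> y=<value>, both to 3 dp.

x=38.844 y=-18.045

eq1: (x − 6.412)² + (y + 14.776)² = 32.5967223239²
eq2: (x − 7.678)² + (y + 23.458)² = 31.6330851971²
eq3: (x − 14.771)² + (y − 44.635)² = 67.1435539964²
eq3−eq2, eq3−eq1 (x²,y² cancel):
  -14.186·x − 136.186·y = 1906.368546
  -16.718·x − 118.822·y = 1494.688791
det = -14.186·-118.822 − -136.186·-16.718 = -591.148656
x = (1906.368546·-118.822 − -136.186·1494.688791) / -591.148656 = 38.844435
y = (-14.186·1494.688791 − 1906.368546·-16.718) / -591.148656 = -18.044555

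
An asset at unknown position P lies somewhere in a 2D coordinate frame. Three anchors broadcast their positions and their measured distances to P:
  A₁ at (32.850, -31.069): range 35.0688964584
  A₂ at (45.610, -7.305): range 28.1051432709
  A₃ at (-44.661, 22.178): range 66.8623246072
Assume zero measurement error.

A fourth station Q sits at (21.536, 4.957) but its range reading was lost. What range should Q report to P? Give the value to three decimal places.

4.782

eq1: (x − 32.850)² + (y + 31.069)² = 35.0688964584²
eq2: (x − 45.610)² + (y + 7.305)² = 28.1051432709²
eq3: (x + 44.661)² + (y − 22.178)² = 66.8623246072²
eq1−eq2, eq1−eq3 (x²,y² cancel):
  25.520·x + 47.528·y = 529.158285
  -155.022·x + 106.494·y = -2798.679609
det = 25.520·106.494 − 47.528·-155.022 = 10085.612496
x = (529.158285·106.494 − 47.528·-2798.679609) / 10085.612496 = 18.776036
y = (25.520·-2798.679609 − 529.158285·-155.022) / 10085.612496 = 1.051882
|P − Q| = √((18.776036 − 21.536)² + (1.051882 − 4.957)²) = 4.781982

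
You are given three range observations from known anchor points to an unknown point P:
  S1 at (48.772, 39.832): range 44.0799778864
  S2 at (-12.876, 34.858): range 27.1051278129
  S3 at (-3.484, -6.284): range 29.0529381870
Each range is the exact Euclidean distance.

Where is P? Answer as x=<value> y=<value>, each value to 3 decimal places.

x=9.574 y=19.669

eq1: (x − 48.772)² + (y − 39.832)² = 44.0799778864²
eq2: (x + 12.876)² + (y − 34.858)² = 27.1051278129²
eq3: (x + 3.484)² + (y + 6.284)² = 29.0529381870²
eq1−eq2, eq1−eq3 (x²,y² cancel):
  -123.296·x − 9.948·y = -1376.068171
  -104.512·x − 92.232·y = -2814.698063
det = -123.296·-92.232 − -9.948·-104.512 = 10332.151296
x = (-1376.068171·-92.232 − -9.948·-2814.698063) / 10332.151296 = 9.573699
y = (-123.296·-2814.698063 − -1376.068171·-104.512) / 10332.151296 = 19.669222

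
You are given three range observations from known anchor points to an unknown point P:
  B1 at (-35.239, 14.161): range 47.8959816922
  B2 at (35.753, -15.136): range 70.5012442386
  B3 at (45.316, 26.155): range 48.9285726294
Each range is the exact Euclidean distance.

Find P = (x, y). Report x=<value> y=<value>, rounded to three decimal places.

eq1: (x + 35.239)² + (y − 14.161)² = 47.8959816922²
eq2: (x − 35.753)² + (y + 15.136)² = 70.5012442386²
eq3: (x − 45.316)² + (y − 26.155)² = 48.9285726294²
eq1−eq3, eq1−eq2 (x²,y² cancel):
  161.110·x + 23.988·y = 1195.322682
  141.984·x − 58.594·y = -2611.345914
det = 161.110·-58.594 − 23.988·141.984 = -12845.991532
x = (1195.322682·-58.594 − 23.988·-2611.345914) / -12845.991532 = 0.575882
y = (161.110·-2611.345914 − 1195.322682·141.984) / -12845.991532 = 45.962247

x=0.576 y=45.962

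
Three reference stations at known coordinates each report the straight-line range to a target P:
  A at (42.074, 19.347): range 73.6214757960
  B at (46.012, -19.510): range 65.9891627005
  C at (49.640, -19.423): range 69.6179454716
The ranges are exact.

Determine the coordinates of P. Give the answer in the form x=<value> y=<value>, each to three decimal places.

eq1: (x − 42.074)² + (y − 19.347)² = 73.6214757960²
eq2: (x − 46.012)² + (y + 19.510)² = 65.9891627005²
eq3: (x − 49.640)² + (y + 19.423)² = 69.6179454716²
eq2−eq1, eq2−eq3 (x²,y² cancel):
  -7.876·x + 77.714·y = -1418.768463
  7.256·x + 0.174·y = -148.450453
det = -7.876·0.174 − 77.714·7.256 = -565.263208
x = (-1418.768463·0.174 − 77.714·-148.450453) / -565.263208 = -19.972665
y = (-7.876·-148.450453 − -1418.768463·7.256) / -565.263208 = -20.280428

x=-19.973 y=-20.280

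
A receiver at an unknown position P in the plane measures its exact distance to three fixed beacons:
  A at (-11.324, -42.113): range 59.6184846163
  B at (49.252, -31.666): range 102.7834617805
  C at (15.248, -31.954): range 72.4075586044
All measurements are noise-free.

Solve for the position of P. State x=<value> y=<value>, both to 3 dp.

eq1: (x + 11.324)² + (y + 42.113)² = 59.6184846163²
eq2: (x − 49.252)² + (y + 31.666)² = 102.7834617805²
eq3: (x − 15.248)² + (y + 31.954)² = 72.4075586044²
eq1−eq2, eq1−eq3 (x²,y² cancel):
  121.152·x + 20.894·y = -5483.318993
  53.144·x + 20.318·y = -2336.668960
det = 121.152·20.318 − 20.894·53.144 = 1351.175600
x = (-5483.318993·20.318 − 20.894·-2336.668960) / 1351.175600 = -46.320933
y = (121.152·-2336.668960 − -5483.318993·53.144) / 1351.175600 = 6.152706

x=-46.321 y=6.153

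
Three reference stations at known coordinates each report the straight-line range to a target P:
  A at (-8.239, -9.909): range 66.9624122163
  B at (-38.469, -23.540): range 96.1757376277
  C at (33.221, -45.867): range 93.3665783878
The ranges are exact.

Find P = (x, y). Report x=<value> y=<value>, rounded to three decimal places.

x=26.618 y=47.266

eq1: (x + 8.239)² + (y + 9.909)² = 66.9624122163²
eq2: (x + 38.469)² + (y + 23.540)² = 96.1757376277²
eq3: (x − 33.221)² + (y + 45.867)² = 93.3665783878²
eq2−eq3, eq2−eq1 (x²,y² cancel):
  143.380·x − 44.654·y = 1705.875517
  60.460·x + 27.262·y = 2897.881699
det = 143.380·27.262 − -44.654·60.460 = 6608.606400
x = (1705.875517·27.262 − -44.654·2897.881699) / 6608.606400 = 26.617955
y = (143.380·2897.881699 − 1705.875517·60.460) / 6608.606400 = 47.265796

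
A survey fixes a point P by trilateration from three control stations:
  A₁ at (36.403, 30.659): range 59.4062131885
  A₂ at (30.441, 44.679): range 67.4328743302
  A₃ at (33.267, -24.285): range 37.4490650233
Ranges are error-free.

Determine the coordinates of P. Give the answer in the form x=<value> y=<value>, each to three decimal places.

eq1: (x − 36.403)² + (y − 30.659)² = 59.4062131885²
eq2: (x − 30.441)² + (y − 44.679)² = 67.4328743302²
eq3: (x − 33.267)² + (y + 24.285)² = 37.4490650233²
eq2−eq1, eq2−eq3 (x²,y² cancel):
  11.924·x − 28.040·y = 360.379543
  5.652·x − 137.928·y = 1918.347061
det = 11.924·-137.928 − -28.040·5.652 = -1486.171392
x = (360.379543·-137.928 − -28.040·1918.347061) / -1486.171392 = -2.748015
y = (11.924·1918.347061 − 360.379543·5.652) / -1486.171392 = -14.020930

x=-2.748 y=-14.021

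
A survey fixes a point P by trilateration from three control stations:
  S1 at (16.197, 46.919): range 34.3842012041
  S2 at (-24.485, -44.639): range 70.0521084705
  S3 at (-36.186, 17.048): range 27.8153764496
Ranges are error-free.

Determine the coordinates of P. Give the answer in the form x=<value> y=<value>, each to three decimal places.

x=-9.183 y=23.721

eq1: (x − 16.197)² + (y − 46.919)² = 34.3842012041²
eq2: (x + 24.485)² + (y + 44.639)² = 70.0521084705²
eq3: (x + 36.186)² + (y − 17.048)² = 27.8153764496²
eq3−eq2, eq3−eq1 (x²,y² cancel):
  23.402·x − 123.374·y = -3141.508088
  104.766·x + 59.742·y = 455.096345
det = 23.402·59.742 − -123.374·104.766 = 14323.482768
x = (-3141.508088·59.742 − -123.374·455.096345) / 14323.482768 = -9.183026
y = (23.402·455.096345 − -3141.508088·104.766) / 14323.482768 = 23.721424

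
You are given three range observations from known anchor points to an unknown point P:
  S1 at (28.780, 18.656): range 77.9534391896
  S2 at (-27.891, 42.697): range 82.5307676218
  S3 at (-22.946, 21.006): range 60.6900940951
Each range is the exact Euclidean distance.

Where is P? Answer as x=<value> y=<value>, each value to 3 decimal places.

eq1: (x − 28.780)² + (y − 18.656)² = 77.9534391896²
eq2: (x + 27.891)² + (y − 42.697)² = 82.5307676218²
eq3: (x + 22.946)² + (y − 21.006)² = 60.6900940951²
eq1−eq3, eq1−eq2 (x²,y² cancel):
  -103.452·x + 4.700·y = 2184.887376
  -113.342·x + 48.082·y = 690.018031
det = -103.452·48.082 − 4.700·-113.342 = -4441.471664
x = (2184.887376·48.082 − 4.700·690.018031) / -4441.471664 = -22.922733
y = (-103.452·690.018031 − 2184.887376·-113.342) / -4441.471664 = -39.684090

x=-22.923 y=-39.684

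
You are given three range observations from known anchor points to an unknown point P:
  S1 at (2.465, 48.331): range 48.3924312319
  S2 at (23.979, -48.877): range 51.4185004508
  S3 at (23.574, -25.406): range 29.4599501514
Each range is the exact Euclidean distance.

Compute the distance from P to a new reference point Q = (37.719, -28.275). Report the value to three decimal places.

eq1: (x − 2.465)² + (y − 48.331)² = 48.3924312319²
eq2: (x − 23.979)² + (y + 48.877)² = 51.4185004508²
eq3: (x − 23.574)² + (y + 25.406)² = 29.4599501514²
eq1−eq2, eq1−eq3 (x²,y² cancel):
  43.028·x − 194.416·y = 319.956996
  42.218·x − 147.474·y = 333.175264
det = 43.028·-147.474 − -194.416·42.218 = 1862.343416
x = (319.956996·-147.474 − -194.416·333.175264) / 1862.343416 = 9.444694
y = (43.028·333.175264 − 319.956996·42.218) / 1862.343416 = 0.444559
|P − Q| = √((9.444694 − 37.719)² + (0.444559 − -28.275)²) = 40.301978

40.302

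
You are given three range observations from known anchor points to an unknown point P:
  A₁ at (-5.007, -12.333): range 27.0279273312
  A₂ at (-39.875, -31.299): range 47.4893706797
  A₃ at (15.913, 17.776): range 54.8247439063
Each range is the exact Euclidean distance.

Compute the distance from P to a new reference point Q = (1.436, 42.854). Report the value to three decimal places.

79.449

eq1: (x + 5.007)² + (y + 12.333)² = 27.0279273312²
eq2: (x + 39.875)² + (y + 31.299)² = 47.4893706797²
eq3: (x − 15.913)² + (y − 17.776)² = 54.8247439063²
eq3−eq2, eq3−eq1 (x²,y² cancel):
  -111.576·x − 98.150·y = 2750.945498
  -41.840·x − 60.218·y = 1883.206882
det = -111.576·-60.218 − -98.150·-41.840 = 2612.287568
x = (2750.945498·-60.218 − -98.150·1883.206882) / 2612.287568 = 7.342346
y = (-111.576·1883.206882 − 2750.945498·-41.840) / 2612.287568 = -36.374683
|P − Q| = √((7.342346 − 1.436)² + (-36.374683 − 42.854)²) = 79.448531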